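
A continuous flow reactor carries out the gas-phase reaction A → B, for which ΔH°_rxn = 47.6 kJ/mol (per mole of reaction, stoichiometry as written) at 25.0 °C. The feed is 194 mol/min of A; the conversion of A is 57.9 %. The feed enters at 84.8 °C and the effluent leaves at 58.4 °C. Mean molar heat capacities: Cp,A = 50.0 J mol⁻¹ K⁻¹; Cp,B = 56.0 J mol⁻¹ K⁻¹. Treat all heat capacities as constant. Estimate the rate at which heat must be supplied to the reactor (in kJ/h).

Q_in = 307000 kJ/h

Extent of reaction ξ = 0.579 × 194 = 112.33 mol/min
Reaction term: ξ·ΔH°_rxn = 112.33 × 47.6 = 5346.7 kJ/min
Sensible, feed 84.8→25 °C: -580.06 kJ/min
Outlet flows (mol/min): A 81.674, B 112.33
Sensible, products 25→58.4 °C: 346.49 kJ/min
Q = ΔH = 5113.1 kJ/min = 85.219 kW
Heat supplied = 306790 kJ/h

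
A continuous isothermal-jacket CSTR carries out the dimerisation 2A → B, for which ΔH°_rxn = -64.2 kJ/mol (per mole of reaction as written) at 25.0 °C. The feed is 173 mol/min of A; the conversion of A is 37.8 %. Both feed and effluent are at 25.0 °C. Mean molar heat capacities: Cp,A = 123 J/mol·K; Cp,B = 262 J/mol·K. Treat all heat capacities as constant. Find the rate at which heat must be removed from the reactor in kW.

Extent of reaction ξ = 0.378 × 173 / 2 = 32.697 mol/min
Reaction term: ξ·ΔH°_rxn = 32.697 × -64.2 = -2099.1 kJ/min
Q = ΔH = -2099.1 kJ/min = -34.986 kW
Heat removed = 34.986 kW

Q_out = 35.0 kW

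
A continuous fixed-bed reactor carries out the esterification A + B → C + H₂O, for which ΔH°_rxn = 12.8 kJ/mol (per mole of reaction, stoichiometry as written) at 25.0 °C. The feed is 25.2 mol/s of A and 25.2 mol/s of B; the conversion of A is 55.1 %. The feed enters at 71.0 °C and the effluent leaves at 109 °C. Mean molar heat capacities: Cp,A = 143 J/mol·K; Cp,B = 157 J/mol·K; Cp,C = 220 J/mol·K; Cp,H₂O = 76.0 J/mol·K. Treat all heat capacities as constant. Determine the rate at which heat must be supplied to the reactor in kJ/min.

Q_in = 27600 kJ/min

Extent of reaction ξ = 0.551 × 25.2 = 13.885 mol/s
Reaction term: ξ·ΔH°_rxn = 13.885 × 12.8 = 177.73 kJ/s
Sensible, feed 71.0→25 °C: -347.76 kJ/s
Outlet flows (mol/s): A 11.315, B 11.315, C 13.885, H₂O 13.885
Sensible, products 25→109 °C: 630.37 kJ/s
Q = ΔH = 460.35 kJ/s = 460.35 kW
Heat supplied = 27621 kJ/min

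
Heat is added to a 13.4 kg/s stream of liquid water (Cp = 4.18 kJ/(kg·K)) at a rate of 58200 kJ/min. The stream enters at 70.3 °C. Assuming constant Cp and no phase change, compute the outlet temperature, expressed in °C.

Q = 58200 kJ/min = 970 kJ/s
ΔT = Q/(ṁ·Cp) = 970/(13.4×4.18) = 17.318 K
T_out = 70.3 + 17.318 = 87.618 °C

T_out = 87.6 °C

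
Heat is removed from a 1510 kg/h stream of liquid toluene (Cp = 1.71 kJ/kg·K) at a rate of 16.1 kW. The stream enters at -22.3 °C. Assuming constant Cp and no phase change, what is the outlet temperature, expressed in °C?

T_out = -44.7 °C

Q = 16.1 kW = 57960 kJ/h
ΔT = Q/(ṁ·Cp) = 57960/(1510×1.71) = 22.447 K
T_out = -22.3 − 22.447 = -44.747 °C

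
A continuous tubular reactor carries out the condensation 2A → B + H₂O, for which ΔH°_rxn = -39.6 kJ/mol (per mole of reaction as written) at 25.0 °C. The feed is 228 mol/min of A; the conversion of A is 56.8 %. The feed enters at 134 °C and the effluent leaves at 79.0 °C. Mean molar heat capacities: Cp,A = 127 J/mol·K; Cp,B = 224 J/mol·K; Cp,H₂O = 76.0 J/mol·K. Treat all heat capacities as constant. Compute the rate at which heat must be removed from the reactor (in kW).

Extent of reaction ξ = 0.568 × 228 / 2 = 64.752 mol/min
Reaction term: ξ·ΔH°_rxn = 64.752 × -39.6 = -2564.2 kJ/min
Sensible, feed 134→25 °C: -3156.2 kJ/min
Outlet flows (mol/min): A 98.496, B 64.752, H₂O 64.752
Sensible, products 25→79.0 °C: 1724.5 kJ/min
Q = ΔH = -3995.9 kJ/min = -66.599 kW
Heat removed = 66.599 kW

Q_out = 66.6 kW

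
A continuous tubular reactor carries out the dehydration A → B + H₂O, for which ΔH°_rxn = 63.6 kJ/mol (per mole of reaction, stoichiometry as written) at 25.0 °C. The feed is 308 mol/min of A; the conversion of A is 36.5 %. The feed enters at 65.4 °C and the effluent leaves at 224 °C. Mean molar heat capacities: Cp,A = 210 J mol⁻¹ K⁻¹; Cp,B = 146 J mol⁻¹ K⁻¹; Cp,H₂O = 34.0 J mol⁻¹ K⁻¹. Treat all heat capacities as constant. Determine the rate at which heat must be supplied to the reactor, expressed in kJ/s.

Extent of reaction ξ = 0.365 × 308 = 112.42 mol/min
Reaction term: ξ·ΔH°_rxn = 112.42 × 63.6 = 7149.9 kJ/min
Sensible, feed 65.4→25 °C: -2613.1 kJ/min
Outlet flows (mol/min): A 195.58, B 112.42, H₂O 112.42
Sensible, products 25→224 °C: 12200 kJ/min
Q = ΔH = 16737 kJ/min = 278.95 kW
Heat supplied = 278.95 kJ/s

Q_in = 279 kJ/s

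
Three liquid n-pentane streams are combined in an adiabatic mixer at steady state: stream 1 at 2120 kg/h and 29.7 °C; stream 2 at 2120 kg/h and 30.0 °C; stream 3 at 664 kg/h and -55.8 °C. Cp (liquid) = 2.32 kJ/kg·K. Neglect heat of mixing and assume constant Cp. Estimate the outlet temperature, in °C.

T_out = 18.3 °C

Adiabatic, steady state ⇒ Σ ṁᵢCp,ᵢ(T_out − Tᵢ) = 0
T_out = Σ ṁᵢCp,ᵢTᵢ / Σ ṁᵢCp,ᵢ
      = 207670 / 11377 = 18.253 °C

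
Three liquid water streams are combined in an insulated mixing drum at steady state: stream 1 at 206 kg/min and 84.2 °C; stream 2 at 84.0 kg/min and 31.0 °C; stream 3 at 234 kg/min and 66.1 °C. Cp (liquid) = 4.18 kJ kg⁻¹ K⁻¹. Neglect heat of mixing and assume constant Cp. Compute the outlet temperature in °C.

T_out = 67.6 °C

Adiabatic, steady state ⇒ Σ ṁᵢCp,ᵢ(T_out − Tᵢ) = 0
Σ ṁᵢCp,ᵢTᵢ = 206×4.18×84.2 + 84.0×4.18×31.0 + 234×4.18×66.1 = 148040
Σ ṁᵢCp,ᵢ = 206×4.18 + 84.0×4.18 + 234×4.18 = 2190.3
T_out = 148040 / 2190.3 = 67.589 °C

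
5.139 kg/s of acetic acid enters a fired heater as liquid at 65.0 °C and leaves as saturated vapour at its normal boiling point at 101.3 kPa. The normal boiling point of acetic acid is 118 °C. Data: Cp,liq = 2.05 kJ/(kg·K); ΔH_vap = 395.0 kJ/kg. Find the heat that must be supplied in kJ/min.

Q = 155000 kJ/min

liquid 65.0→118 °C: 108.65 kJ/kg
vaporisation at 118 °C: 395 kJ/kg
Δh = 108.65 + 395 = 503.65 kJ/kg
Q = ṁ·Δh = 5.139 kg/s × 503.65 kJ/kg = 2588.3 kJ/s
|Q| = 2588.3 kW = 155300 kJ/min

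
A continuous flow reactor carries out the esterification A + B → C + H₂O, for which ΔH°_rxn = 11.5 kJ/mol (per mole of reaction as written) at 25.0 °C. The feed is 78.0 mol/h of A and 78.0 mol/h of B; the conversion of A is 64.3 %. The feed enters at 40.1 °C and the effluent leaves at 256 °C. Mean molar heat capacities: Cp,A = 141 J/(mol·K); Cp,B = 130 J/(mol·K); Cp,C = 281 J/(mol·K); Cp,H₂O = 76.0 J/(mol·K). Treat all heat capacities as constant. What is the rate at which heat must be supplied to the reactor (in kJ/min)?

Extent of reaction ξ = 0.643 × 78.0 = 50.154 mol/h
Reaction term: ξ·ΔH°_rxn = 50.154 × 11.5 = 576.77 kJ/h
Sensible, feed 40.1→25 °C: -319.18 kJ/h
Outlet flows (mol/h): A 27.846, B 27.846, C 50.154, H₂O 50.154
Sensible, products 25→256 °C: 5879.2 kJ/h
Q = ΔH = 6136.8 kJ/h = 1.7047 kW
Heat supplied = 102.28 kJ/min

Q_in = 102 kJ/min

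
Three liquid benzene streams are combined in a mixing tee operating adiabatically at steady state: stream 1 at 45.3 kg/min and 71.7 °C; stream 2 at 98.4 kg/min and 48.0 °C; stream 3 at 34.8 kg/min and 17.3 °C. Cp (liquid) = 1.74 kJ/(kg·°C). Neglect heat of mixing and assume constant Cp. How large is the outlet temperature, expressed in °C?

T_out = 48.0 °C

Energy balance with Q = 0: Σ ṁᵢCp,ᵢ(T_out − Tᵢ) = 0
Σ ṁᵢCp,ᵢTᵢ = 45.3×1.74×71.7 + 98.4×1.74×48.0 + 34.8×1.74×17.3 = 14917
Σ ṁᵢCp,ᵢ = 45.3×1.74 + 98.4×1.74 + 34.8×1.74 = 310.59
T_out = 14917 / 310.59 = 48.029 °C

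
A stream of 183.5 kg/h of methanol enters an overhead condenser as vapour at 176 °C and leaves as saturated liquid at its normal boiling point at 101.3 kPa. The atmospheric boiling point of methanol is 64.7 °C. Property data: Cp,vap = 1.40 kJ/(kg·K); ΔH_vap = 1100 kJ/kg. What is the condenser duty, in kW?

vapour 176→64.7 °C: -155.82 kJ/kg
condensation at 64.7 °C: -1100 kJ/kg
Δh = -155.82 + -1100 = -1255.8 kJ/kg
Q = ṁ·Δh = 183.5 kg/h × -1255.8 kJ/kg = -230440 kJ/h
|Q| = 64.012 kW

Q_c = 64.0 kW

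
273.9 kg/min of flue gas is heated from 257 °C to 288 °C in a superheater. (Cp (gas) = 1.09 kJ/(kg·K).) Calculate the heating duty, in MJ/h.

Q = 555 MJ/h

Q = ṁ·Cp·ΔT = 273.9 × 1.09 × (288 − 257) = 9255.1 kJ/min
Converting: 9255.1 / 60 s = 154.25 kW
Heating duty = 555.3 MJ/h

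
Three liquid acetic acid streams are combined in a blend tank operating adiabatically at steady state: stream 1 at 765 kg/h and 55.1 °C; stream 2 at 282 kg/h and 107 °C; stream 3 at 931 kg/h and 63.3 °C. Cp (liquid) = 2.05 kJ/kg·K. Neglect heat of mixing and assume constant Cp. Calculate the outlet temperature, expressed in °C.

T_out = 66.4 °C

No heat crosses the boundary, so H_out = H_in.
Σ ṁᵢCp,ᵢTᵢ = 765×2.05×55.1 + 282×2.05×107 + 931×2.05×63.3 = 269080
Σ ṁᵢCp,ᵢ = 765×2.05 + 282×2.05 + 931×2.05 = 4054.9
T_out = 269080 / 4054.9 = 66.359 °C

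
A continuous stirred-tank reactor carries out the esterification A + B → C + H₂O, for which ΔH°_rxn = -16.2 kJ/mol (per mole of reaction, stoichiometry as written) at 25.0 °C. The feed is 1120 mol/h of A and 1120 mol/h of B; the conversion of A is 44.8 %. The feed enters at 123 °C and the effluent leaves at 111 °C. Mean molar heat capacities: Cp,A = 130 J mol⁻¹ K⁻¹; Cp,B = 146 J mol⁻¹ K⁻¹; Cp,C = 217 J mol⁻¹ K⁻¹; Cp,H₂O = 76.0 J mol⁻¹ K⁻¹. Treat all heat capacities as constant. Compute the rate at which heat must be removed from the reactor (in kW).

Extent of reaction ξ = 0.448 × 1120 = 501.76 mol/h
Reaction term: ξ·ΔH°_rxn = 501.76 × -16.2 = -8128.5 kJ/h
Sensible, feed 123→25 °C: -30294 kJ/h
Outlet flows (mol/h): A 618.24, B 618.24, C 501.76, H₂O 501.76
Sensible, products 25→111 °C: 27318 kJ/h
Q = ΔH = -11104 kJ/h = -3.0845 kW
Heat removed = 3.0845 kW

Q_out = 3.08 kW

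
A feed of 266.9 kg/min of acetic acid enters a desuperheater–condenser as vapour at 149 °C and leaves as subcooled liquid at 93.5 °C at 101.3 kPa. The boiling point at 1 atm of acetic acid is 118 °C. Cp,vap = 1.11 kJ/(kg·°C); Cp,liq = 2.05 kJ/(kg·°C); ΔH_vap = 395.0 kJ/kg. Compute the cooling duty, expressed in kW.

vapour 149→118 °C: -34.41 kJ/kg
condensation at 118 °C: -395 kJ/kg
liquid 118→93.5 °C: -50.225 kJ/kg
Δh = -34.41 + -395 + -50.225 = -479.63 kJ/kg
Q = ṁ·Δh = 266.9 kg/min × -479.63 kJ/kg = -128010 kJ/min
|Q| = 2133.6 kW

Q_c = 2130 kW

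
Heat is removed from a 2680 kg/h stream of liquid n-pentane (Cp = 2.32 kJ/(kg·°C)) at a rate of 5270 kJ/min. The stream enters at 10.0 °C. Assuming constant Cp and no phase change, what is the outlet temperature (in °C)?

Q = 5270 kJ/min = 316200 kJ/h
ΔT = Q/(ṁ·Cp) = 316200/(2680×2.32) = 50.856 K
T_out = 10.0 − 50.856 = -40.856 °C

T_out = -40.9 °C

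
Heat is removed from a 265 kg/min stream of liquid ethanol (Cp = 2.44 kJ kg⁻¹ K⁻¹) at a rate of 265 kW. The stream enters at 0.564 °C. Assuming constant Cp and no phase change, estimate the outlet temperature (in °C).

T_out = -24.0 °C

Q = 265 kW = 15900 kJ/min
ΔT = Q/(ṁ·Cp) = 15900/(265×2.44) = 24.59 K
T_out = 0.564 − 24.59 = -24.026 °C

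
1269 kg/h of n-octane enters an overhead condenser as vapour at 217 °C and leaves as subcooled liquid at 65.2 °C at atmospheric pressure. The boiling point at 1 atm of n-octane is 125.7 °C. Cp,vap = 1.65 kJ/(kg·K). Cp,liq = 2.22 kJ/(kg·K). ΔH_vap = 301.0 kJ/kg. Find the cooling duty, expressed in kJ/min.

vapour 217→125.7 °C: -150.64 kJ/kg
condensation at 125.7 °C: -301 kJ/kg
liquid 125.7→65.2 °C: -134.31 kJ/kg
Δh = -150.64 + -301 + -134.31 = -585.95 kJ/kg
Q = ṁ·Δh = 1269 kg/h × -585.95 kJ/kg = -743580 kJ/h
|Q| = 206.55 kW = 12393 kJ/min

Q_c = 12400 kJ/min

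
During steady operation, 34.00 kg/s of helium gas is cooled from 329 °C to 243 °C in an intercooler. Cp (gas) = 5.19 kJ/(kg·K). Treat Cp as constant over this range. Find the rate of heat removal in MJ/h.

Q_c = 54600 MJ/h

Q = ṁ·Cp·ΔT = 34.00 × 5.19 × (243 − 329) = -15176 kJ/s
Cooling duty = 54632 MJ/h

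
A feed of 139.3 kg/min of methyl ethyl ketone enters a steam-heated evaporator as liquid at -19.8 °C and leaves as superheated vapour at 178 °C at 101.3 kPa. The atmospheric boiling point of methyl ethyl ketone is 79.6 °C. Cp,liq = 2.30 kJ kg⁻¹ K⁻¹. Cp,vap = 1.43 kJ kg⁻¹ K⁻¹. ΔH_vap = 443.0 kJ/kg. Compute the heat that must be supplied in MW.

Q = 1.89 MW

liquid -19.8→79.6 °C: 228.62 kJ/kg
vaporisation at 79.6 °C: 443 kJ/kg
vapour 79.6→178 °C: 140.71 kJ/kg
Δh = 228.62 + 443 + 140.71 = 812.33 kJ/kg
Q = ṁ·Δh = 139.3 kg/min × 812.33 kJ/kg = 113160 kJ/min
|Q| = 1886 kW = 1.886 MW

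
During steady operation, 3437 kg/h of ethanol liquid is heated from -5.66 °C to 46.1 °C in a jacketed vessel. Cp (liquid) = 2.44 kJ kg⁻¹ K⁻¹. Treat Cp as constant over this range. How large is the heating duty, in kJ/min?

Q = 7230 kJ/min

Q = ṁ·Cp·ΔT = 3437 × 2.44 × (46.1 − -5.66) = 434070 kJ/h
Converting: 434070 / 3600 s = 120.58 kW
Heating duty = 7234.6 kJ/min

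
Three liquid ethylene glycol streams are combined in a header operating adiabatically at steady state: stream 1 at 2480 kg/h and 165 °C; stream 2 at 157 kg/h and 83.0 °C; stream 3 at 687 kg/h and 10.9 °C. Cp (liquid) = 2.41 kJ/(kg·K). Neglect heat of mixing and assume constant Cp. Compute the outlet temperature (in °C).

T_out = 129 °C

Adiabatic, steady state ⇒ Σ ṁᵢCp,ᵢ(T_out − Tᵢ) = 0
T_out = Σ ṁᵢCp,ᵢTᵢ / Σ ṁᵢCp,ᵢ
      = 1.0356e+06 / 8010.8 = 129.28 °C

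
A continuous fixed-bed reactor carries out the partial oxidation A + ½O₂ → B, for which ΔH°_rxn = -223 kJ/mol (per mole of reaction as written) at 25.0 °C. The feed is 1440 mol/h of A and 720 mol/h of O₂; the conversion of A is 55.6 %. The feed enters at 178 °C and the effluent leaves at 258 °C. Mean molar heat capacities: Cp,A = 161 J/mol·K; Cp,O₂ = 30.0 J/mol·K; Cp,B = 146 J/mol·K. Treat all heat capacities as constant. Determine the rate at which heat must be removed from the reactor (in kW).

Extent of reaction ξ = 0.556 × 1440 = 800.64 mol/h
Reaction term: ξ·ΔH°_rxn = 800.64 × -223 = -178540 kJ/h
Sensible, feed 178→25 °C: -38776 kJ/h
Outlet flows (mol/h): A 639.36, O₂ 319.68, B 800.64
Sensible, products 25→258 °C: 53455 kJ/h
Q = ΔH = -163860 kJ/h = -45.518 kW
Heat removed = 45.518 kW

Q_out = 45.5 kW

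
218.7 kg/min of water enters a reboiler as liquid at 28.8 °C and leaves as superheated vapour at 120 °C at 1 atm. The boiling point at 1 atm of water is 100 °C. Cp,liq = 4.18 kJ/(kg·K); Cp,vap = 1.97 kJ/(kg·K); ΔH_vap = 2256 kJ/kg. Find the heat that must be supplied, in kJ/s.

Q = 9450 kJ/s

liquid 28.8→100 °C: 297.62 kJ/kg
vaporisation at 100 °C: 2256 kJ/kg
vapour 100→120 °C: 39.4 kJ/kg
Δh = 297.62 + 2256 + 39.4 = 2593 kJ/kg
Q = ṁ·Δh = 218.7 kg/min × 2593 kJ/kg = 567090 kJ/min
|Q| = 9451.5 kW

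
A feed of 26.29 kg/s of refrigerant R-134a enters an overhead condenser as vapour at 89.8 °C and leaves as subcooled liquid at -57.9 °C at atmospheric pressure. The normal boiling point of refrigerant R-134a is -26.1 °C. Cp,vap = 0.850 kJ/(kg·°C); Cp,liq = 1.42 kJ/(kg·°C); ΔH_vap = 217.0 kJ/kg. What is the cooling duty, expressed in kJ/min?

Q_c = 569000 kJ/min

vapour 89.8→-26.1 °C: -98.515 kJ/kg
condensation at -26.1 °C: -217 kJ/kg
liquid -26.1→-57.9 °C: -45.156 kJ/kg
Δh = -98.515 + -217 + -45.156 = -360.67 kJ/kg
Q = ṁ·Δh = 26.29 kg/s × -360.67 kJ/kg = -9482 kJ/s
|Q| = 9482 kW = 568920 kJ/min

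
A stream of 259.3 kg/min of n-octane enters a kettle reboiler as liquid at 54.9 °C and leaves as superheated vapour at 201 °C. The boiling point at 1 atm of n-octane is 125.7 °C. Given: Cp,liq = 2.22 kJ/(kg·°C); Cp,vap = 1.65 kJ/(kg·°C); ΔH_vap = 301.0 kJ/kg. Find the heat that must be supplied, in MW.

liquid 54.9→125.7 °C: 157.18 kJ/kg
vaporisation at 125.7 °C: 301 kJ/kg
vapour 125.7→201 °C: 124.24 kJ/kg
Δh = 157.18 + 301 + 124.24 = 582.42 kJ/kg
Q = ṁ·Δh = 259.3 kg/min × 582.42 kJ/kg = 151020 kJ/min
|Q| = 2517 kW = 2.517 MW

Q = 2.52 MW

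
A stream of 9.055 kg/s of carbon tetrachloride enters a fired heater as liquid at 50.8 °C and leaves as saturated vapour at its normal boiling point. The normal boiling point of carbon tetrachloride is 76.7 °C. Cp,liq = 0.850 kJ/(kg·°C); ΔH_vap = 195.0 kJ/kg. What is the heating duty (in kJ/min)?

Q = 118000 kJ/min

liquid 50.8→76.7 °C: 22.015 kJ/kg
vaporisation at 76.7 °C: 195 kJ/kg
Δh = 22.015 + 195 = 217.02 kJ/kg
Q = ṁ·Δh = 9.055 kg/s × 217.02 kJ/kg = 1965.1 kJ/s
|Q| = 1965.1 kW = 117900 kJ/min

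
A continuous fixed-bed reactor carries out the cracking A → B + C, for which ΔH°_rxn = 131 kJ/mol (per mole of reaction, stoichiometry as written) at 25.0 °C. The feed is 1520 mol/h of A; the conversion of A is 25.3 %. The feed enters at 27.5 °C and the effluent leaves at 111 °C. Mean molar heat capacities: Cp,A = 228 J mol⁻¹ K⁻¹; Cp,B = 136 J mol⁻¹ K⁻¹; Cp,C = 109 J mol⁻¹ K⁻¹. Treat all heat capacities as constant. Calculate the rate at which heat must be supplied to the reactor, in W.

Extent of reaction ξ = 0.253 × 1520 = 384.56 mol/h
Reaction term: ξ·ΔH°_rxn = 384.56 × 131 = 50377 kJ/h
Sensible, feed 27.5→25 °C: -866.4 kJ/h
Outlet flows (mol/h): A 1135.4, B 384.56, C 384.56
Sensible, products 25→111 °C: 30366 kJ/h
Q = ΔH = 79877 kJ/h = 22.188 kW
Heat supplied = 22188 W

Q_in = 22200 W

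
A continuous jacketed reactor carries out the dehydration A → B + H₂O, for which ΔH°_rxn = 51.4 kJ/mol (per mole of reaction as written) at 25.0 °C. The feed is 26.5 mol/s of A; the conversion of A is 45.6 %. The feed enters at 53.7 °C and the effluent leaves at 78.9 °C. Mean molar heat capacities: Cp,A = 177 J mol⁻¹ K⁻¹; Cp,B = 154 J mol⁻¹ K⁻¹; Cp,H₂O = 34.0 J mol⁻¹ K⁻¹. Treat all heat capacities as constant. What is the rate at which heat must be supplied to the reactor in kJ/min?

Extent of reaction ξ = 0.456 × 26.5 = 12.084 mol/s
Reaction term: ξ·ΔH°_rxn = 12.084 × 51.4 = 621.12 kJ/s
Sensible, feed 53.7→25 °C: -134.62 kJ/s
Outlet flows (mol/s): A 14.416, B 12.084, H₂O 12.084
Sensible, products 25→78.9 °C: 259.98 kJ/s
Q = ΔH = 746.48 kJ/s = 746.48 kW
Heat supplied = 44789 kJ/min

Q_in = 44800 kJ/min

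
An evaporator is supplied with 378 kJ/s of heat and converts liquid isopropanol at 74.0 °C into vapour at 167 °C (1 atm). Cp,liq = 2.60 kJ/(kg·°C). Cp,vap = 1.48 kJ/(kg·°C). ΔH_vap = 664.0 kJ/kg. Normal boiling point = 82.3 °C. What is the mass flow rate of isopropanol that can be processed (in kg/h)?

ṁ = 1680 kg/h

Δh = 2.60×(82.3−74.0) + 664.0 + 1.48×(167−82.3) = 810.94 kJ/kg
Q = 378 kJ/s = 378 kJ/s = 1.3608e+06 kJ/h
ṁ = Q/Δh = 1.3608e+06 / 810.94 = 1678.1 kg/h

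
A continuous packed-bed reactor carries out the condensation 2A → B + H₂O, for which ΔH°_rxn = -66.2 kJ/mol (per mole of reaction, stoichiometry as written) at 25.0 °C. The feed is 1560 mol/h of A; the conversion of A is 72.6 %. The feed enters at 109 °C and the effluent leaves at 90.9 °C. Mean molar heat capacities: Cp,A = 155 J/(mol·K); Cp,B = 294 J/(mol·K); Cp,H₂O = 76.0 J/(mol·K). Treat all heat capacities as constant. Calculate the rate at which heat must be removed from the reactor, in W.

Q_out = 11000 W

Extent of reaction ξ = 0.726 × 1560 / 2 = 566.28 mol/h
Reaction term: ξ·ΔH°_rxn = 566.28 × -66.2 = -37488 kJ/h
Sensible, feed 109→25 °C: -20311 kJ/h
Outlet flows (mol/h): A 427.44, B 566.28, H₂O 566.28
Sensible, products 25→90.9 °C: 18174 kJ/h
Q = ΔH = -39625 kJ/h = -11.007 kW
Heat removed = 11007 W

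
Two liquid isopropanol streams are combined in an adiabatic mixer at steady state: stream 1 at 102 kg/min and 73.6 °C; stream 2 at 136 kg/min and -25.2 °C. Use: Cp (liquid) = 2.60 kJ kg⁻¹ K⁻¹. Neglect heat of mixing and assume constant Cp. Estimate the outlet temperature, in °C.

Energy balance with Q = 0: Σ ṁᵢCp,ᵢ(T_out − Tᵢ) = 0
Σ ṁᵢCp,ᵢTᵢ = 102×2.60×73.6 + 136×2.60×-25.2 = 10608
Σ ṁᵢCp,ᵢ = 102×2.60 + 136×2.60 = 618.8
T_out = 10608 / 618.8 = 17.143 °C

T_out = 17.1 °C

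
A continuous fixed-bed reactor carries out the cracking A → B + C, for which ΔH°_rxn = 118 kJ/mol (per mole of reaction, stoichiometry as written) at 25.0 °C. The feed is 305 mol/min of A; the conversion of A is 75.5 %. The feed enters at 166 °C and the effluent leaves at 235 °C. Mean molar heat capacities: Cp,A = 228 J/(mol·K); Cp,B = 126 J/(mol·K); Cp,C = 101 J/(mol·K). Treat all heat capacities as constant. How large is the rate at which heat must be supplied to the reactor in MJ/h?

Extent of reaction ξ = 0.755 × 305 = 230.28 mol/min
Reaction term: ξ·ΔH°_rxn = 230.28 × 118 = 27172 kJ/min
Sensible, feed 166→25 °C: -9805.1 kJ/min
Outlet flows (mol/min): A 74.725, B 230.28, C 230.28
Sensible, products 25→235 °C: 14555 kJ/min
Q = ΔH = 31922 kJ/min = 532.04 kW
Heat supplied = 1915.3 MJ/h

Q_in = 1920 MJ/h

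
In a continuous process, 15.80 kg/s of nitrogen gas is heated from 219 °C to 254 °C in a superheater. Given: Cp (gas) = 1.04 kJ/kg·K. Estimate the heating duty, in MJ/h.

Q = 2070 MJ/h

Q = ṁ·Cp·ΔT = 15.80 × 1.04 × (254 − 219) = 575.12 kJ/s
Heating duty = 2070.4 MJ/h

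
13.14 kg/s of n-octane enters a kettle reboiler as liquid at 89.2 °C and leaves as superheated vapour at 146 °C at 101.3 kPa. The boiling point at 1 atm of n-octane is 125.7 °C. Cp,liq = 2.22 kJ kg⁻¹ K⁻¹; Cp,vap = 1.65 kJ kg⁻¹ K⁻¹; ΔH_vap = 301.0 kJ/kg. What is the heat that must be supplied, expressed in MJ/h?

Q = 19700 MJ/h

liquid 89.2→125.7 °C: 81.03 kJ/kg
vaporisation at 125.7 °C: 301 kJ/kg
vapour 125.7→146 °C: 33.495 kJ/kg
Δh = 81.03 + 301 + 33.495 = 415.52 kJ/kg
Q = ṁ·Δh = 13.14 kg/s × 415.52 kJ/kg = 5460 kJ/s
|Q| = 5460 kW = 19656 MJ/h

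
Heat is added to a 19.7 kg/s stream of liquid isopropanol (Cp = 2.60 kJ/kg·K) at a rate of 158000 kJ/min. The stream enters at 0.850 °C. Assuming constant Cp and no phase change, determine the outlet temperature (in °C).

T_out = 52.3 °C

Q = 158000 kJ/min = 2633.3 kJ/s
ΔT = Q/(ṁ·Cp) = 2633.3/(19.7×2.60) = 51.412 K
T_out = 0.850 + 51.412 = 52.262 °C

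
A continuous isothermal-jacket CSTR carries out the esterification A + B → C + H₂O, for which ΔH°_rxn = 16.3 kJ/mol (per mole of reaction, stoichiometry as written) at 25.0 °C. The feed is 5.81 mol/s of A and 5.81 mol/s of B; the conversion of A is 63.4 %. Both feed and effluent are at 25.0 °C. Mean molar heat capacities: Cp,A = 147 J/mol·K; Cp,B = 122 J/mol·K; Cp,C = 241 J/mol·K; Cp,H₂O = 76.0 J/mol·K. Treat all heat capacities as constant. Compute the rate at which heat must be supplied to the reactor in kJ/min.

Extent of reaction ξ = 0.634 × 5.81 = 3.6835 mol/s
Reaction term: ξ·ΔH°_rxn = 3.6835 × 16.3 = 60.042 kJ/s
Q = ΔH = 60.042 kJ/s = 60.042 kW
Heat supplied = 3602.5 kJ/min

Q_in = 3600 kJ/min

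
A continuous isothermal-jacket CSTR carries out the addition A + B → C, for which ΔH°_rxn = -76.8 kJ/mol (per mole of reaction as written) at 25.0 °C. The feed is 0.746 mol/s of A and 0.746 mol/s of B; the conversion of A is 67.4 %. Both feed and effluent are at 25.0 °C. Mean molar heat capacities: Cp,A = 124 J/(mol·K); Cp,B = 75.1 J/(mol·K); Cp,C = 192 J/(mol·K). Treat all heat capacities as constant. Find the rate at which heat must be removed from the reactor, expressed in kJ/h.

Q_out = 139000 kJ/h

Extent of reaction ξ = 0.674 × 0.746 = 0.5028 mol/s
Reaction term: ξ·ΔH°_rxn = 0.5028 × -76.8 = -38.615 kJ/s
Q = ΔH = -38.615 kJ/s = -38.615 kW
Heat removed = 139020 kJ/h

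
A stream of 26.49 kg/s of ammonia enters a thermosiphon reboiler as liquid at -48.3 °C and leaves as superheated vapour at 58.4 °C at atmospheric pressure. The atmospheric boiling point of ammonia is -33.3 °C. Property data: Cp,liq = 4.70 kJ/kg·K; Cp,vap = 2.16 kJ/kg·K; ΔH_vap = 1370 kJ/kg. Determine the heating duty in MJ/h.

liquid -48.3→-33.3 °C: 70.5 kJ/kg
vaporisation at -33.3 °C: 1370 kJ/kg
vapour -33.3→58.4 °C: 198.07 kJ/kg
Δh = 70.5 + 1370 + 198.07 = 1638.6 kJ/kg
Q = ṁ·Δh = 26.49 kg/s × 1638.6 kJ/kg = 43406 kJ/s
|Q| = 43406 kW = 156260 MJ/h

Q = 156000 MJ/h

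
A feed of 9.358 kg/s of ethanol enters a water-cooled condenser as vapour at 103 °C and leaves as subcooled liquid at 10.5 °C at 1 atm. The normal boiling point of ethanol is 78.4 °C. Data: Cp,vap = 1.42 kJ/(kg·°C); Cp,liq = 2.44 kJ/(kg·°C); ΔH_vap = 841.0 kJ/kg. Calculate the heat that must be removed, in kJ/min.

Q_c = 585000 kJ/min

vapour 103→78.4 °C: -34.932 kJ/kg
condensation at 78.4 °C: -841 kJ/kg
liquid 78.4→10.5 °C: -165.68 kJ/kg
Δh = -34.932 + -841 + -165.68 = -1041.6 kJ/kg
Q = ṁ·Δh = 9.358 kg/s × -1041.6 kJ/kg = -9747.4 kJ/s
|Q| = 9747.4 kW = 584840 kJ/min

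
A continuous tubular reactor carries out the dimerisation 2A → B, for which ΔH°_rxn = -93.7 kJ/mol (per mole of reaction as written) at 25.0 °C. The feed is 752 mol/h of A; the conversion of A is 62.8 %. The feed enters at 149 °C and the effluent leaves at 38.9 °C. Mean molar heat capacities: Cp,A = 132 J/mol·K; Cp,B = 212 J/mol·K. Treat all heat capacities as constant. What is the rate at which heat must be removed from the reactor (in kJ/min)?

Q_out = 554 kJ/min

Extent of reaction ξ = 0.628 × 752 / 2 = 236.13 mol/h
Reaction term: ξ·ΔH°_rxn = 236.13 × -93.7 = -22125 kJ/h
Sensible, feed 149→25 °C: -12309 kJ/h
Outlet flows (mol/h): A 279.74, B 236.13
Sensible, products 25→38.9 °C: 1209.1 kJ/h
Q = ΔH = -33225 kJ/h = -9.2291 kW
Heat removed = 553.75 kJ/min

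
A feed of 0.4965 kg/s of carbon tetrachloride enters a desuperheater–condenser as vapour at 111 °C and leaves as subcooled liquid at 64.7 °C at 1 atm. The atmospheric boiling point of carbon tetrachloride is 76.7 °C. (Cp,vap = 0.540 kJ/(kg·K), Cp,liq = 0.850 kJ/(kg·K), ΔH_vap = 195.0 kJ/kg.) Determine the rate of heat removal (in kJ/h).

Q_c = 400000 kJ/h

vapour 111→76.7 °C: -18.522 kJ/kg
condensation at 76.7 °C: -195 kJ/kg
liquid 76.7→64.7 °C: -10.2 kJ/kg
Δh = -18.522 + -195 + -10.2 = -223.72 kJ/kg
Q = ṁ·Δh = 0.4965 kg/s × -223.72 kJ/kg = -111.08 kJ/s
|Q| = 111.08 kW = 399880 kJ/h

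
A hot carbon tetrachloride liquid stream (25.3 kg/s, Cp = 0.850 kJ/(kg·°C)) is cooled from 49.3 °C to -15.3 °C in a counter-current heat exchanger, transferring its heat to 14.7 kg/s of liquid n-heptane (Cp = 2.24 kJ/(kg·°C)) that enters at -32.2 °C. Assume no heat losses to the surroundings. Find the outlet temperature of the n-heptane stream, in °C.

Heat released by hot stream: Q = 25.3 × 0.850 × (49.3 − -15.3) = 1389.2 kJ/s
Energy balance on cold side (adiabatic exchanger): Q = ṁ_c·Cp_c·(T_c,out − T_c,in)
T_c,out = -32.2 + 1389.2/(14.7 × 2.24) = 9.9897 °C

T_c,out = 9.99 °C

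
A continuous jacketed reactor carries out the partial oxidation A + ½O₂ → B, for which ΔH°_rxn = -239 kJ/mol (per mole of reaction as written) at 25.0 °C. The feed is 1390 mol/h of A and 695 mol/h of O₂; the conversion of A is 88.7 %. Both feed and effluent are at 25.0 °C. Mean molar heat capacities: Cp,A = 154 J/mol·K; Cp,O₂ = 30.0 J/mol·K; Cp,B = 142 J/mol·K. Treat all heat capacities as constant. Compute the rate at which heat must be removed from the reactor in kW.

Extent of reaction ξ = 0.887 × 1390 = 1232.9 mol/h
Reaction term: ξ·ΔH°_rxn = 1232.9 × -239 = -294670 kJ/h
Q = ΔH = -294670 kJ/h = -81.853 kW
Heat removed = 81.853 kW

Q_out = 81.9 kW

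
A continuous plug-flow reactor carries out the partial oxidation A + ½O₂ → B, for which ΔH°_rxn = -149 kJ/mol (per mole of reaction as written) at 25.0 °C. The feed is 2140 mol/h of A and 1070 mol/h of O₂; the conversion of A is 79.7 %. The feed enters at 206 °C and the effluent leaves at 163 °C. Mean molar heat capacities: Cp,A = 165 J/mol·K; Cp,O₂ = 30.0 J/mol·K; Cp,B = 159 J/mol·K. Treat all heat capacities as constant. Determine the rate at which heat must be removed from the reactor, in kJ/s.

Q_out = 76.6 kJ/s

Extent of reaction ξ = 0.797 × 2140 = 1705.6 mol/h
Reaction term: ξ·ΔH°_rxn = 1705.6 × -149 = -254130 kJ/h
Sensible, feed 206→25 °C: -69721 kJ/h
Outlet flows (mol/h): A 434.42, O₂ 217.21, B 1705.6
Sensible, products 25→163 °C: 48215 kJ/h
Q = ΔH = -275640 kJ/h = -76.566 kW
Heat removed = 76.566 kJ/s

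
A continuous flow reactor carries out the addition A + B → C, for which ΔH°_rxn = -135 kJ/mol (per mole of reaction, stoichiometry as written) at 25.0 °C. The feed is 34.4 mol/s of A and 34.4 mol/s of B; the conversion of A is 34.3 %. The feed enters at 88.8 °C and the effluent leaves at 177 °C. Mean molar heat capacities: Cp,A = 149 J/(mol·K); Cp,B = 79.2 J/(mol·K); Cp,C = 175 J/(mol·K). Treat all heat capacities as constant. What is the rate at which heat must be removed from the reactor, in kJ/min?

Extent of reaction ξ = 0.343 × 34.4 = 11.799 mol/s
Reaction term: ξ·ΔH°_rxn = 11.799 × -135 = -1592.9 kJ/s
Sensible, feed 88.8→25 °C: -500.84 kJ/s
Outlet flows (mol/s): A 22.601, B 22.601, C 11.799
Sensible, products 25→177 °C: 1097.8 kJ/s
Q = ΔH = -995.93 kJ/s = -995.93 kW
Heat removed = 59756 kJ/min

Q_out = 59800 kJ/min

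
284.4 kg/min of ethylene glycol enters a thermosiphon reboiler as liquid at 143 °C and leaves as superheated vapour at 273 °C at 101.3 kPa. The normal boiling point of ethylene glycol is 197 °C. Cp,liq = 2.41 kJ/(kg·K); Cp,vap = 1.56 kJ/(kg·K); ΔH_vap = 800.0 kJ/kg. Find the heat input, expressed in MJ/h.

Q = 17900 MJ/h

liquid 143→197 °C: 130.14 kJ/kg
vaporisation at 197 °C: 800 kJ/kg
vapour 197→273 °C: 118.56 kJ/kg
Δh = 130.14 + 800 + 118.56 = 1048.7 kJ/kg
Q = ṁ·Δh = 284.4 kg/min × 1048.7 kJ/kg = 298250 kJ/min
|Q| = 4970.8 kW = 17895 MJ/h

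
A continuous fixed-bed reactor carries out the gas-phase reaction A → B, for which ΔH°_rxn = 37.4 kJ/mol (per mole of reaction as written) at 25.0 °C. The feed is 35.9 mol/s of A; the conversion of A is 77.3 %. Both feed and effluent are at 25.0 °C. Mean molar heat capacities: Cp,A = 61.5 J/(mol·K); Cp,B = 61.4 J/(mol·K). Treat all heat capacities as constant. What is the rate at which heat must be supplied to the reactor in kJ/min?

Extent of reaction ξ = 0.773 × 35.9 = 27.751 mol/s
Reaction term: ξ·ΔH°_rxn = 27.751 × 37.4 = 1037.9 kJ/s
Q = ΔH = 1037.9 kJ/s = 1037.9 kW
Heat supplied = 62273 kJ/min

Q_in = 62300 kJ/min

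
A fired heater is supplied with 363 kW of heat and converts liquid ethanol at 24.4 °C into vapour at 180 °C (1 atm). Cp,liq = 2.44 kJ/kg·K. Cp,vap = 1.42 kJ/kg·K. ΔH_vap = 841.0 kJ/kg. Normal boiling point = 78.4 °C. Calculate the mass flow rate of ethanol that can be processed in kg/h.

Δh = 2.44×(78.4−24.4) + 841.0 + 1.42×(180−78.4) = 1117 kJ/kg
Q = 363 kW = 363 kJ/s = 1.3068e+06 kJ/h
ṁ = Q/Δh = 1.3068e+06 / 1117 = 1169.9 kg/h

ṁ = 1170 kg/h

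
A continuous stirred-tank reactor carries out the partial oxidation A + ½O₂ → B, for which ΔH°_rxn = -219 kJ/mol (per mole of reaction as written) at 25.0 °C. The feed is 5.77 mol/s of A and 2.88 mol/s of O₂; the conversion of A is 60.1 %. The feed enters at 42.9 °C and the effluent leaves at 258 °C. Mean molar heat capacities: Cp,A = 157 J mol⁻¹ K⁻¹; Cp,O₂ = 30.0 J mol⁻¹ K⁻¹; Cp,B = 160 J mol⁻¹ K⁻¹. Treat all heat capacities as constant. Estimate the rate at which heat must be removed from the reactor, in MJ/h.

Extent of reaction ξ = 0.601 × 5.77 = 3.4678 mol/s
Reaction term: ξ·ΔH°_rxn = 3.4678 × -219 = -759.44 kJ/s
Sensible, feed 42.9→25 °C: -17.762 kJ/s
Outlet flows (mol/s): A 2.3022, O₂ 1.1461, B 3.4678
Sensible, products 25→258 °C: 221.51 kJ/s
Q = ΔH = -555.7 kJ/s = -555.7 kW
Heat removed = 2000.5 MJ/h

Q_out = 2000 MJ/h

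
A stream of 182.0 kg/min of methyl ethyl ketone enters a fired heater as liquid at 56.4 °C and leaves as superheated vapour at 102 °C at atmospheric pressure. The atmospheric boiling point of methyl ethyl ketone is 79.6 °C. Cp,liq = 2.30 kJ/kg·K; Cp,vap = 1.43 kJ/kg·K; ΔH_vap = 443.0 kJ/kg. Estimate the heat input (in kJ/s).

Q = 1600 kJ/s

liquid 56.4→79.6 °C: 53.36 kJ/kg
vaporisation at 79.6 °C: 443 kJ/kg
vapour 79.6→102 °C: 32.032 kJ/kg
Δh = 53.36 + 443 + 32.032 = 528.39 kJ/kg
Q = ṁ·Δh = 182.0 kg/min × 528.39 kJ/kg = 96167 kJ/min
|Q| = 1602.8 kW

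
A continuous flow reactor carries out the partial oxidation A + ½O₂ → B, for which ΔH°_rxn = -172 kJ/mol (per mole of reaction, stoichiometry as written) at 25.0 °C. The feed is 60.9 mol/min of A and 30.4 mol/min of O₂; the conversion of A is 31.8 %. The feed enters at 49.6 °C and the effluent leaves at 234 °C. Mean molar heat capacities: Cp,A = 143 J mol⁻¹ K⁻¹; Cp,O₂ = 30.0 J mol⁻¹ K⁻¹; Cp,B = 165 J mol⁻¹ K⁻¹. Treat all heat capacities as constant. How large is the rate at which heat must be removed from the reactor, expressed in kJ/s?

Extent of reaction ξ = 0.318 × 60.9 = 19.366 mol/min
Reaction term: ξ·ΔH°_rxn = 19.366 × -172 = -3331 kJ/min
Sensible, feed 49.6→25 °C: -236.67 kJ/min
Outlet flows (mol/min): A 41.534, O₂ 20.717, B 19.366
Sensible, products 25→234 °C: 2039.1 kJ/min
Q = ΔH = -1528.6 kJ/min = -25.477 kW
Heat removed = 25.477 kJ/s

Q_out = 25.5 kJ/s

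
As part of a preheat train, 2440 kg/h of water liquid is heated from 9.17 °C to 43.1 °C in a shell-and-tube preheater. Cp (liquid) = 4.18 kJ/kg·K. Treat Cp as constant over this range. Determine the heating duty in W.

Q = ṁ·Cp·ΔT = 2440 × 4.18 × (43.1 − 9.17) = 346060 kJ/h
Converting: 346060 / 3600 s = 96.127 kW
Heating duty = 96127 W

Q = 96100 W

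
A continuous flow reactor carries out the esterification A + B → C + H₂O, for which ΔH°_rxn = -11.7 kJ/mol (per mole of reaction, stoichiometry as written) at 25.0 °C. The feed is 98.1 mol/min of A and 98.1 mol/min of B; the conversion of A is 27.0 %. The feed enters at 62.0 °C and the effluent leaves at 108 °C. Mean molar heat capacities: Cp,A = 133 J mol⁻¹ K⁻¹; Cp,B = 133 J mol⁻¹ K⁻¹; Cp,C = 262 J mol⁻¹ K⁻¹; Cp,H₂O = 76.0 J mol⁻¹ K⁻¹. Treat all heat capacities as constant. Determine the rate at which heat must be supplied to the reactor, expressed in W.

Q_in = 17500 W

Extent of reaction ξ = 0.270 × 98.1 = 26.487 mol/min
Reaction term: ξ·ΔH°_rxn = 26.487 × -11.7 = -309.9 kJ/min
Sensible, feed 62.0→25 °C: -965.5 kJ/min
Outlet flows (mol/min): A 71.613, B 71.613, C 26.487, H₂O 26.487
Sensible, products 25→108 °C: 2324.1 kJ/min
Q = ΔH = 1048.7 kJ/min = 17.479 kW
Heat supplied = 17479 W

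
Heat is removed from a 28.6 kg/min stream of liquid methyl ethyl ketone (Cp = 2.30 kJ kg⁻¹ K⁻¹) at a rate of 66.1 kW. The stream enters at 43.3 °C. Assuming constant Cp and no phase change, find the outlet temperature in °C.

T_out = -17.0 °C

Q = 66.1 kW = 3966 kJ/min
ΔT = Q/(ṁ·Cp) = 3966/(28.6×2.30) = 60.292 K
T_out = 43.3 − 60.292 = -16.992 °C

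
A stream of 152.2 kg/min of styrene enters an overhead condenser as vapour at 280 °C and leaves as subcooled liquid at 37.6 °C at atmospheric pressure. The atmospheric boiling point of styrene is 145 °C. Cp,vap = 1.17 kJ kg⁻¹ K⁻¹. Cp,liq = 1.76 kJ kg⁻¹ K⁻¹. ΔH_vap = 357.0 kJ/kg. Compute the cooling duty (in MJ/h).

Q_c = 6430 MJ/h

vapour 280→145 °C: -157.95 kJ/kg
condensation at 145 °C: -357 kJ/kg
liquid 145→37.6 °C: -189.02 kJ/kg
Δh = -157.95 + -357 + -189.02 = -703.97 kJ/kg
Q = ṁ·Δh = 152.2 kg/min × -703.97 kJ/kg = -107140 kJ/min
|Q| = 1785.7 kW = 6428.7 MJ/h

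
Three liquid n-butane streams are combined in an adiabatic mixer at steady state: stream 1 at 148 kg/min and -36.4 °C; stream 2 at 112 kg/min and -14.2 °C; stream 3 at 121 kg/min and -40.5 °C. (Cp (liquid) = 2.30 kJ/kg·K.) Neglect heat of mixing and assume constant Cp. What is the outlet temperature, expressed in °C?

Adiabatic, steady state ⇒ Σ ṁᵢCp,ᵢ(T_out − Tᵢ) = 0
T_out = Σ ṁᵢCp,ᵢTᵢ / Σ ṁᵢCp,ᵢ
      = -27320 / 876.3 = -31.176 °C

T_out = -31.2 °C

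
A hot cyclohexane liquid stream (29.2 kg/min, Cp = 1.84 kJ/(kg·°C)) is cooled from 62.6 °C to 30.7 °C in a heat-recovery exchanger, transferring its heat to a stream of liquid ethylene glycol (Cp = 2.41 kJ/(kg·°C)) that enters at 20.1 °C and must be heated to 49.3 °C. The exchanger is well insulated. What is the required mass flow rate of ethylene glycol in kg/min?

Heat released by hot stream: Q = 29.2 × 1.84 × (62.6 − 30.7) = 1713.9 kJ/min
Energy balance on cold side (adiabatic exchanger): Q = ṁ_c·Cp_c·(T_c,out − T_c,in)
ṁ_c = 1713.9 / [2.41 × (49.3 − 20.1)] = 24.355 kg/min

ṁ_c = 24.4 kg/min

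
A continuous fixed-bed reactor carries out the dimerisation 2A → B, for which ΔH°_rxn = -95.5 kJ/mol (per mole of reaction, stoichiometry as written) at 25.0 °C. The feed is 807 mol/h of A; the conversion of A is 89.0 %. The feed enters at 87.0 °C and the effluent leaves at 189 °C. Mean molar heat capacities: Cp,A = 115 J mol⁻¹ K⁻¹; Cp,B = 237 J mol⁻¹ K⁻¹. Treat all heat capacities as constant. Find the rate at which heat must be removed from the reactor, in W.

Q_out = 6780 W

Extent of reaction ξ = 0.890 × 807 / 2 = 359.12 mol/h
Reaction term: ξ·ΔH°_rxn = 359.12 × -95.5 = -34295 kJ/h
Sensible, feed 87.0→25 °C: -5753.9 kJ/h
Outlet flows (mol/h): A 88.77, B 359.12
Sensible, products 25→189 °C: 15632 kJ/h
Q = ΔH = -24417 kJ/h = -6.7825 kW
Heat removed = 6782.5 W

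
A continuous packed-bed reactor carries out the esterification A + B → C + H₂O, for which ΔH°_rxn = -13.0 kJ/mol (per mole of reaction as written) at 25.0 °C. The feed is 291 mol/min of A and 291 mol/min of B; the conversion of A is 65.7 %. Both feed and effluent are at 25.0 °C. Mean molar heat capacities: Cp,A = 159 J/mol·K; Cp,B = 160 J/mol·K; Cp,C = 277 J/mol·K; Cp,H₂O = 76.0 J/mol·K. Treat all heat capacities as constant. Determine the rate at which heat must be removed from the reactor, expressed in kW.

Q_out = 41.4 kW

Extent of reaction ξ = 0.657 × 291 = 191.19 mol/min
Reaction term: ξ·ΔH°_rxn = 191.19 × -13.0 = -2485.4 kJ/min
Q = ΔH = -2485.4 kJ/min = -41.424 kW
Heat removed = 41.424 kW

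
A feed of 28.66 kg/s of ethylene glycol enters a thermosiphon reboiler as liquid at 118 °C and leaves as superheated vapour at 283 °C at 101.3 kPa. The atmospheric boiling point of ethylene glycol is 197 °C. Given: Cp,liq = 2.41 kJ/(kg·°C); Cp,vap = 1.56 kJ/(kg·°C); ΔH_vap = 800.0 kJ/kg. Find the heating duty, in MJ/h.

liquid 118→197 °C: 190.39 kJ/kg
vaporisation at 197 °C: 800 kJ/kg
vapour 197→283 °C: 134.16 kJ/kg
Δh = 190.39 + 800 + 134.16 = 1124.5 kJ/kg
Q = ṁ·Δh = 28.66 kg/s × 1124.5 kJ/kg = 32230 kJ/s
|Q| = 32230 kW = 116030 MJ/h

Q = 116000 MJ/h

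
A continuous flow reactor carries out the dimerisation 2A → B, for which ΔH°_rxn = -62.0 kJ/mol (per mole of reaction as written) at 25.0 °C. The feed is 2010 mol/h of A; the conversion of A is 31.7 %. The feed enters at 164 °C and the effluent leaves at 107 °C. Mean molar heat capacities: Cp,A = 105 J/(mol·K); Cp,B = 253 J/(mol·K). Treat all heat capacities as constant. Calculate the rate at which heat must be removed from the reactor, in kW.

Extent of reaction ξ = 0.317 × 2010 / 2 = 318.58 mol/h
Reaction term: ξ·ΔH°_rxn = 318.58 × -62.0 = -19752 kJ/h
Sensible, feed 164→25 °C: -29336 kJ/h
Outlet flows (mol/h): A 1372.8, B 318.58
Sensible, products 25→107 °C: 18429 kJ/h
Q = ΔH = -30659 kJ/h = -8.5163 kW
Heat removed = 8.5163 kW

Q_out = 8.52 kW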